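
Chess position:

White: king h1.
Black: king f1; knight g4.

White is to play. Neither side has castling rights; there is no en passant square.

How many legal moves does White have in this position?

0

White to move; king on h1.
In check: no.
Legal moves: none.
Count: 0.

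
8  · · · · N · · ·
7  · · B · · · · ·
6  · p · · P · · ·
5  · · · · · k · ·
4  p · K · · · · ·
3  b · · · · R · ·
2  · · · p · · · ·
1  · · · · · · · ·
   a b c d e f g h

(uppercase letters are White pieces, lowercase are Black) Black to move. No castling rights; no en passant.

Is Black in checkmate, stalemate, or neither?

Black to move; black king on f5.
In check: yes, from the white rook on f3.
King squares — e4: available; f4: attacked by Rf3; g4: available; e5: attacked by Bc7; g5: available; e6: available; f6: attacked by Rf3; g6: available.
Legal moves for Black: Kg6, Kxe6, Kg5, Kg4, Ke4.
Black is in check but has 5 legal moves → neither.

neither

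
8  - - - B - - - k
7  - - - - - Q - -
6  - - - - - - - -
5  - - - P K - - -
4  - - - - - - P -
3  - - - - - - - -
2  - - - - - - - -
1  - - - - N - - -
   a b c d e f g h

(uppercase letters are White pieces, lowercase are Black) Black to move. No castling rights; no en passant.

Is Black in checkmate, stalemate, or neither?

Black to move; black king on h8.
In check: no.
King squares — g7: attacked by Qf7; h7: attacked by Qf7; g8: attacked by Qf7.
Legal moves for Black: none.
Not in check and no legal moves → stalemate.

stalemate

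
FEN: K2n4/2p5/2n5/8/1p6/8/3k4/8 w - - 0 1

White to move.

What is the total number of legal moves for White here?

0

White to move; king on a8.
In check: no.
Legal moves: none.
Count: 0.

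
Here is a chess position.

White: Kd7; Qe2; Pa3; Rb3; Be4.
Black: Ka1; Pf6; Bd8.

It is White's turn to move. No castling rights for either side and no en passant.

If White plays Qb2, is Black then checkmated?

After Qb2: black king on a1; in check: yes, from the white queen on b2.
King squares — b1: attacked by Qb2; a2: attacked by Qb2; b2: attacked by Rb3.
Black has no legal moves → checkmate.

yes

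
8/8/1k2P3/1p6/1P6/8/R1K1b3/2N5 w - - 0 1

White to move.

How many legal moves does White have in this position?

White to move; king on c2.
In check: no.
Legal moves: Kc3, Kb3, Kd2, Kb2, Kb1, Ra8, Ra7, Ra6+, Ra5, Ra4, Ra3, Rb2, Ra1, Nd3, Nb3, Nxe2, e7.
Count: 17.

17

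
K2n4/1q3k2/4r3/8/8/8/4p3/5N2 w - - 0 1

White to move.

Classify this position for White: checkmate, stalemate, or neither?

checkmate

White to move; white king on a8.
In check: yes, from the black queen on b7.
King squares — a7: attacked by Qb7; b7: attacked by Nd8; b8: attacked by Qb7.
Legal moves for White: none.
In check with no legal moves → checkmate.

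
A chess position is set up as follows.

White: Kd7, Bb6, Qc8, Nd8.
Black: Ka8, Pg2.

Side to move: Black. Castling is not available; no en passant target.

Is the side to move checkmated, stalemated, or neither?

Black to move; black king on a8.
In check: yes, from the white queen on c8.
King squares — a7: attacked by Bb6; b7: attacked by Qc8; b8: attacked by Qc8.
Legal moves for Black: none.
In check with no legal moves → checkmate.

checkmate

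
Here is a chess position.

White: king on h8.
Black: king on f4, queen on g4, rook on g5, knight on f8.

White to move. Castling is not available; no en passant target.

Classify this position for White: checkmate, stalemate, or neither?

stalemate

White to move; white king on h8.
In check: no.
King squares — g7: attacked by Rg5; h7: attacked by Nf8; g8: attacked by Rg5.
Legal moves for White: none.
Not in check and no legal moves → stalemate.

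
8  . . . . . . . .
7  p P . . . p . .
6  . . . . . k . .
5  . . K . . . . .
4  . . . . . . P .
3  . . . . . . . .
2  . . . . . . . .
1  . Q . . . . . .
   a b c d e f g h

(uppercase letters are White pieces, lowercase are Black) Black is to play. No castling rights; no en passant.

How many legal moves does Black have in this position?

Black to move; king on f6.
In check: no.
Legal moves: Kg7, Ke7, Ke6, Kg5, Ke5, a6, a5.
Count: 7.

7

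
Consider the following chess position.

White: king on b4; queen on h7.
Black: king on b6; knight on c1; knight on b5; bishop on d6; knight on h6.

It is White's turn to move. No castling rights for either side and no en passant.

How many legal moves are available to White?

White to move; king on b4.
In check: yes, from the black bishop on d6.
Legal moves: Kc4, Ka4.
Count: 2.

2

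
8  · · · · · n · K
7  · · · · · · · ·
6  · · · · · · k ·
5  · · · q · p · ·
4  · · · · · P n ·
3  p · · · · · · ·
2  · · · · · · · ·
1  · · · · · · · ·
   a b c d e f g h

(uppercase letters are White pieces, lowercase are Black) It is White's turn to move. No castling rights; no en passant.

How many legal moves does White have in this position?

0

White to move; king on h8.
In check: no.
Legal moves: none.
Count: 0.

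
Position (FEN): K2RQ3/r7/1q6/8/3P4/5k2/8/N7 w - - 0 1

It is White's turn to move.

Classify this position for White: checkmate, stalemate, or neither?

checkmate

White to move; white king on a8.
In check: yes, from the black rook on a7.
King squares — a7: attacked by Qb6; b7: attacked by Qb6; b8: attacked by Qb6.
Legal moves for White: none.
In check with no legal moves → checkmate.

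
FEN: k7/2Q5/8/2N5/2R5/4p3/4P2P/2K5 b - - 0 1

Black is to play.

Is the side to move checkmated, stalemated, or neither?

Black to move; black king on a8.
In check: no.
King squares — a7: attacked by Qc7; b7: attacked by Nc5; b8: attacked by Qc7.
Legal moves for Black: none.
Not in check and no legal moves → stalemate.

stalemate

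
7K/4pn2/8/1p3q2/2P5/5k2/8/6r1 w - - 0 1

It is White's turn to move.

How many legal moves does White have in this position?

0

White to move; king on h8.
In check: yes, from the black knight on f7.
Legal moves: none.
Count: 0.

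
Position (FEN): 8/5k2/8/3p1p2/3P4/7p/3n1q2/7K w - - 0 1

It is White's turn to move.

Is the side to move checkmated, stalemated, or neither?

White to move; white king on h1.
In check: no.
King squares — g1: attacked by Qf2; g2: attacked by Qf2; h2: attacked by Qf2.
Legal moves for White: none.
Not in check and no legal moves → stalemate.

stalemate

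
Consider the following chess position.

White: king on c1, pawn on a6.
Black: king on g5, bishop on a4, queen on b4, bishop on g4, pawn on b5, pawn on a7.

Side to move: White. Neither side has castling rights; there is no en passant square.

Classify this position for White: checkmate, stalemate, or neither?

White to move; white king on c1.
In check: no.
King squares — b1: attacked by Qb4; d1: attacked by Ba4; b2: attacked by Qb4; c2: attacked by Ba4; d2: attacked by Qb4.
Legal moves for White: none.
Not in check and no legal moves → stalemate.

stalemate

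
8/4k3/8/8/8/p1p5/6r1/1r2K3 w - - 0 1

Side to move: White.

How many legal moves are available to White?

0

White to move; king on e1.
In check: yes, from the black rook on b1.
Legal moves: none.
Count: 0.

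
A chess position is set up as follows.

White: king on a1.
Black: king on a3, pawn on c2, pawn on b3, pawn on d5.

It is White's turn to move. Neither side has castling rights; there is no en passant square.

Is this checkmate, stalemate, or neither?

White to move; white king on a1.
In check: no.
King squares — b1: attacked by Pc2; a2: attacked by Ka3; b2: attacked by Ka3.
Legal moves for White: none.
Not in check and no legal moves → stalemate.

stalemate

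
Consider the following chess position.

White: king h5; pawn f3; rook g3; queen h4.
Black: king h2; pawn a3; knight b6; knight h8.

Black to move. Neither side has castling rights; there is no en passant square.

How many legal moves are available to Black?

Black to move; king on h2.
In check: yes, from the white queen on h4.
Legal moves: none.
Count: 0.

0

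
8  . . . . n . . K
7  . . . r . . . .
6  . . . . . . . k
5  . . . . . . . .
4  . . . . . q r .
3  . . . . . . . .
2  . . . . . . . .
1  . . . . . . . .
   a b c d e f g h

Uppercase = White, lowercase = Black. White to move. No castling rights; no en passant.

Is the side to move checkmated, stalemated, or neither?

White to move; white king on h8.
In check: no.
King squares — g7: attacked by Rg4; h7: attacked by Kh6; g8: attacked by Rg4.
Legal moves for White: none.
Not in check and no legal moves → stalemate.

stalemate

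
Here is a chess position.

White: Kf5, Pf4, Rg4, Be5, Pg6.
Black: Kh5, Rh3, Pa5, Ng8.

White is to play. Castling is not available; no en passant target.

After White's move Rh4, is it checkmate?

After Rh4: black king on h5; in check: yes, from the white rook on h4.
Black has 2 legal replies: Kxh4, Rxh4.
In check but a legal move exists → not checkmate.

no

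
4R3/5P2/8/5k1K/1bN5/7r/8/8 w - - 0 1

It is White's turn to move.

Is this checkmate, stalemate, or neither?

White to move; white king on h5.
In check: yes, from the black rook on h3.
King squares — g4: attacked by Kf5; h4: attacked by Rh3; g5: attacked by Kf5; g6: attacked by Kf5; h6: attacked by Rh3.
Legal moves for White: none.
In check with no legal moves → checkmate.

checkmate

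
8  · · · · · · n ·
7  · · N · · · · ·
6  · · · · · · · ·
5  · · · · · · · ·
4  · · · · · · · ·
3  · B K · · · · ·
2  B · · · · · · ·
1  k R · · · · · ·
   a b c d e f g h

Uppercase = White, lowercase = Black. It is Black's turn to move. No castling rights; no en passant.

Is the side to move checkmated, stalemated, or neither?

checkmate

Black to move; black king on a1.
In check: yes, from the white rook on b1.
King squares — b1: attacked by Ba2; a2: attacked by Bb3; b2: attacked by Rb1.
Legal moves for Black: none.
In check with no legal moves → checkmate.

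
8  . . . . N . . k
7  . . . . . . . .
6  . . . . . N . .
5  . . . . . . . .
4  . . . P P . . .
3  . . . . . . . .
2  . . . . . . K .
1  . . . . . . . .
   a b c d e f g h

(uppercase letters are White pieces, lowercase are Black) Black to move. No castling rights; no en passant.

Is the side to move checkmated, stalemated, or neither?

Black to move; black king on h8.
In check: no.
King squares — g7: attacked by Ne8; h7: attacked by Nf6; g8: attacked by Nf6.
Legal moves for Black: none.
Not in check and no legal moves → stalemate.

stalemate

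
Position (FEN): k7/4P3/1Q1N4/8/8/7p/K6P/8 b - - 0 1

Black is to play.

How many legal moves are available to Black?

0

Black to move; king on a8.
In check: no.
Legal moves: none.
Count: 0.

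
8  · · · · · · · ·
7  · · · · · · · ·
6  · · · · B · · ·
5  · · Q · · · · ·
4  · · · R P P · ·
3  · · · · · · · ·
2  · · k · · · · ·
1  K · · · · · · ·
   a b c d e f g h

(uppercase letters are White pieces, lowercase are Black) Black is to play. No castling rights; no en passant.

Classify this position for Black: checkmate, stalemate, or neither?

Black to move; black king on c2.
In check: yes, from the white queen on c5.
King squares — b1: attacked by Ka1; c1: attacked by Qc5; d1: attacked by Rd4; b2: attacked by Ka1; d2: attacked by Rd4; b3: attacked by Be6; c3: attacked by Qc5; d3: attacked by Rd4.
Legal moves for Black: none.
In check with no legal moves → checkmate.

checkmate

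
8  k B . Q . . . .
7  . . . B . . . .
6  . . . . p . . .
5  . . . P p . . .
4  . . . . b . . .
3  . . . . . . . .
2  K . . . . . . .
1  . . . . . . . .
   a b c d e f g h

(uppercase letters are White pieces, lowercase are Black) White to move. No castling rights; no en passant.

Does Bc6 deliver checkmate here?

After Bc6: black king on a8; in check: yes, from the white bishop on c6.
King squares — a7: attacked by Bb8; b7: attacked by Bc6; b8: attacked by Qd8.
Black has no legal moves → checkmate.

yes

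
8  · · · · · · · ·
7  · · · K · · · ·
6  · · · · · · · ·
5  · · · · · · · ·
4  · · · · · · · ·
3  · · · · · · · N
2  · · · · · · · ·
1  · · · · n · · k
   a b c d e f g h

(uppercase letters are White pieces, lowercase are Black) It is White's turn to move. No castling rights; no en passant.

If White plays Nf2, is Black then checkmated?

After Nf2: black king on h1; in check: yes, from the white knight on f2.
Black has 3 legal replies: Kh2, Kg2, Kg1.
In check but a legal move exists → not checkmate.

no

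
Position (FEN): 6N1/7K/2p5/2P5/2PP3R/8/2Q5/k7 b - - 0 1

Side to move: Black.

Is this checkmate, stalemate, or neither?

Black to move; black king on a1.
In check: no.
King squares — b1: attacked by Qc2; a2: attacked by Qc2; b2: attacked by Qc2.
Legal moves for Black: none.
Not in check and no legal moves → stalemate.

stalemate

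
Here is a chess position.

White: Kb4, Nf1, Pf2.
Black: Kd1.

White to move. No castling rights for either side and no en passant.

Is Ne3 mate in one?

After Ne3: black king on d1; in check: yes, from the white knight on e3.
Black has 4 legal replies: Ke2, Kd2, Ke1, Kc1.
In check but a legal move exists → not checkmate.

no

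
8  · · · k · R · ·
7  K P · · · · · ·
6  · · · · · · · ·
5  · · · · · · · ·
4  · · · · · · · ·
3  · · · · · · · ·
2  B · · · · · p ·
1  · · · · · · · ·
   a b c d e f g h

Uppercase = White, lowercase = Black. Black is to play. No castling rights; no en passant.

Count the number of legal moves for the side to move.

Black to move; king on d8.
In check: yes, from the white rook on f8.
Legal moves: Ke7, Kd7, Kc7.
Count: 3.

3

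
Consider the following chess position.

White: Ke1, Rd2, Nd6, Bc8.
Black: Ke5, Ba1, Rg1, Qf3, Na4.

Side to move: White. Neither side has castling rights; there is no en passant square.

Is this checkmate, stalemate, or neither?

White to move; white king on e1.
In check: yes, from the black rook on g1.
King squares — d1: attacked by Rg1; f1: attacked by Rg1; d2: own rook; e2: attacked by Qf3; f2: attacked by Qf3.
Legal moves for White: none.
In check with no legal moves → checkmate.

checkmate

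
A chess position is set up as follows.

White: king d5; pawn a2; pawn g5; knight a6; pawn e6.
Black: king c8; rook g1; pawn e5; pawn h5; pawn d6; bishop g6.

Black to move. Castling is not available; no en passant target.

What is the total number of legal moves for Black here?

23

Black to move; king on c8.
In check: no.
Legal moves: Kd8, Kb7, Be8, Bh7, Bf7, Bf5, Be4+, Bd3, Bc2, Bb1, Rxg5, Rg4, Rg3, Rg2, Rh1, Rf1, Re1, Rd1+, Rc1, Rb1, Ra1, h4, e4.
Count: 23.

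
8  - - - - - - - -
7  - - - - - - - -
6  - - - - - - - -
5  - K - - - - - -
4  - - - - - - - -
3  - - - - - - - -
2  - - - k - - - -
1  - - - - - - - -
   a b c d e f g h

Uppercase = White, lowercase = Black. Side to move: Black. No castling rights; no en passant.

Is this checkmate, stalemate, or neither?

Black to move; black king on d2.
In check: no.
Legal moves for Black: Ke3, Kd3, Kc3, Ke2, Kc2, Ke1, Kd1, Kc1.
Black has 8 legal moves and is not in check → neither.

neither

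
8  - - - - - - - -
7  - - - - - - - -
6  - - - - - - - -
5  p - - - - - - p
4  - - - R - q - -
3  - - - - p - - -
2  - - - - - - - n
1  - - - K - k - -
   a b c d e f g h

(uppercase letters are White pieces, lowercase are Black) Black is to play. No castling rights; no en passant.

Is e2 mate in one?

no

After e2: white king on d1; in check: yes, from the black pawn on e2.
White has 1 legal reply: Kc2.
In check but a legal move exists → not checkmate.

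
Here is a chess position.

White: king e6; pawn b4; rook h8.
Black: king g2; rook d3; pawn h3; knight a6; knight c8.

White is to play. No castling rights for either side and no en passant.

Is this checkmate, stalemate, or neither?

neither

White to move; white king on e6.
In check: no.
Legal moves for White: Rg8+, Rf8, Re8, Rd8, Rxc8, Rh7, Rh6, Rh5, Rh4, Rxh3, Kf7, Kf6, Kf5, Ke5, b5.
White has 15 legal moves and is not in check → neither.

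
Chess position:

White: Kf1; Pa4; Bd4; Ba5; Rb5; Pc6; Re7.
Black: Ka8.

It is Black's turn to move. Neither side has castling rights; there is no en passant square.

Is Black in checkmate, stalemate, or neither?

Black to move; black king on a8.
In check: no.
King squares — a7: attacked by Bd4; b7: attacked by Rb5; b8: attacked by Rb5.
Legal moves for Black: none.
Not in check and no legal moves → stalemate.

stalemate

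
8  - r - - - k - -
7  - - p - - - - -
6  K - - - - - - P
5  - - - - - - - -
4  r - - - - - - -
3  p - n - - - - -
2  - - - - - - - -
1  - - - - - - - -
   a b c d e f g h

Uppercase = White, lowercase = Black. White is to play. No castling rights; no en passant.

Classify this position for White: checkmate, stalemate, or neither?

White to move; white king on a6.
In check: yes, from the black rook on a4.
King squares — a5: attacked by Ra4; b5: attacked by Nc3; b6: attacked by Pc7; a7: attacked by Ra4; b7: attacked by Rb8.
Legal moves for White: none.
In check with no legal moves → checkmate.

checkmate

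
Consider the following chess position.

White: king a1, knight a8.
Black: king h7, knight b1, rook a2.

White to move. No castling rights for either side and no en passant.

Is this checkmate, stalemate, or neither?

White to move; white king on a1.
In check: yes, from the black rook on a2.
Legal moves for White: Kxa2, Kxb1.
White is in check but has 2 legal moves → neither.

neither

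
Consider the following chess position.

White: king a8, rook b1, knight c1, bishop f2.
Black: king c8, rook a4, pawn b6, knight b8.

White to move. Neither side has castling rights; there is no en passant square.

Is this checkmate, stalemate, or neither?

checkmate

White to move; white king on a8.
In check: yes, from the black rook on a4.
King squares — a7: attacked by Ra4; b7: attacked by Kc8; b8: attacked by Kc8.
Legal moves for White: none.
In check with no legal moves → checkmate.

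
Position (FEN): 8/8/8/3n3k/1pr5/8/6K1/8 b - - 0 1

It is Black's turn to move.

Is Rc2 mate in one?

After Rc2: white king on g2; in check: yes, from the black rook on c2.
White has 6 legal replies: Kh3, Kg3, Kf3, Kh1, Kg1, Kf1.
In check but a legal move exists → not checkmate.

no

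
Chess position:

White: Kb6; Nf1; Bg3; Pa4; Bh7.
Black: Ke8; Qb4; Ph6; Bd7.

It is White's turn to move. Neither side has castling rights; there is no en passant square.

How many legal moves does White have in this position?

White to move; king on b6.
In check: yes, from the black queen on b4.
Legal moves: Kc7, Ka7, Ka6.
Count: 3.

3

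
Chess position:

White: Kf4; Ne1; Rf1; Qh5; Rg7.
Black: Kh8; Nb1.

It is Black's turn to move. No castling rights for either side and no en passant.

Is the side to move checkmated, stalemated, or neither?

neither

Black to move; black king on h8.
In check: yes, from the white queen on h5.
Legal moves for Black: Kxg7.
Black is in check but has 1 legal move → neither.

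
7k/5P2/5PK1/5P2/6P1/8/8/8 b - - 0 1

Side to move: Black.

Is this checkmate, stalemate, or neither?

stalemate

Black to move; black king on h8.
In check: no.
King squares — g7: attacked by Pf6; h7: attacked by Kg6; g8: attacked by Pf7.
Legal moves for Black: none.
Not in check and no legal moves → stalemate.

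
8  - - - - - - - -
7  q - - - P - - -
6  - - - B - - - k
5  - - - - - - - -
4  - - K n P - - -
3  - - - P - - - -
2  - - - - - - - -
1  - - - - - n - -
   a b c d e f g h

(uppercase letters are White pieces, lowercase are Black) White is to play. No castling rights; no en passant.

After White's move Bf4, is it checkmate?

After Bf4: black king on h6; in check: yes, from the white bishop on f4.
Black has 4 legal replies: Kh7, Kg7, Kg6, Kh5.
In check but a legal move exists → not checkmate.

no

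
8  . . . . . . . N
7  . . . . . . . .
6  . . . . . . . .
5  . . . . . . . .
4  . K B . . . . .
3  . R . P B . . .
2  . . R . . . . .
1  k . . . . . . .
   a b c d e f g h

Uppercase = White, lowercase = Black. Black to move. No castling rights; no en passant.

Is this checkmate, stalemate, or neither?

Black to move; black king on a1.
In check: no.
King squares — b1: attacked by Rb3; a2: attacked by Rc2; b2: attacked by Rc2.
Legal moves for Black: none.
Not in check and no legal moves → stalemate.

stalemate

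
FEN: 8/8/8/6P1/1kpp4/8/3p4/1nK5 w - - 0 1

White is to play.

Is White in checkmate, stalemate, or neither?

neither

White to move; white king on c1.
In check: yes, from the black pawn on d2.
Legal moves for White: Kc2, Kb2, Kd1, Kxb1.
White is in check but has 4 legal moves → neither.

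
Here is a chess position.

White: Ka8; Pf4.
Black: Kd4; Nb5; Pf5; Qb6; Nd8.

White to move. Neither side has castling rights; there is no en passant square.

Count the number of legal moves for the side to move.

White to move; king on a8.
In check: no.
Legal moves: none.
Count: 0.

0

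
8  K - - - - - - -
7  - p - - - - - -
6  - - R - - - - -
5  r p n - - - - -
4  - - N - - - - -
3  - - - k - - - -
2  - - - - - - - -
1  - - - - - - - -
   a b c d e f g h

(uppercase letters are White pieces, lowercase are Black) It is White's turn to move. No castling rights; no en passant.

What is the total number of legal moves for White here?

3

White to move; king on a8.
In check: yes, from the black rook on a5.
Legal moves: Kb8, Ra6, Nxa5.
Count: 3.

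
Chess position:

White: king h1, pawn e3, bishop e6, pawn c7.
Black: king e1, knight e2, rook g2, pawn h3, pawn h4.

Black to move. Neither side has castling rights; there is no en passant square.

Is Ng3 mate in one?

After Ng3: white king on h1; in check: yes, from the black knight on g3.
King squares — g1: attacked by Rg2; g2: attacked by Ph3; h2: attacked by Rg2.
White has no legal moves → checkmate.

yes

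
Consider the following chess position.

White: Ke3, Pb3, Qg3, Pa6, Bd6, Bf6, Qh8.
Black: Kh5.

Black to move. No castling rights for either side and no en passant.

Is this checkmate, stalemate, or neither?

checkmate

Black to move; black king on h5.
In check: yes, from the white queen on h8.
King squares — g4: attacked by Qg3; h4: attacked by Qg3; g5: attacked by Qg3; g6: attacked by Qg3; h6: attacked by Qh8.
Legal moves for Black: none.
In check with no legal moves → checkmate.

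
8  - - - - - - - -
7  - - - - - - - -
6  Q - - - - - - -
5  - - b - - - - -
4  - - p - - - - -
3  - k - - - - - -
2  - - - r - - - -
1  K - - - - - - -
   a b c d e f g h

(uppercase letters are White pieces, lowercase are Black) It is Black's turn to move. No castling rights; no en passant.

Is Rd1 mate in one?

yes

After Rd1: white king on a1; in check: yes, from the black rook on d1.
King squares — b1: attacked by Rd1; a2: attacked by Kb3; b2: attacked by Kb3.
White has no legal moves → checkmate.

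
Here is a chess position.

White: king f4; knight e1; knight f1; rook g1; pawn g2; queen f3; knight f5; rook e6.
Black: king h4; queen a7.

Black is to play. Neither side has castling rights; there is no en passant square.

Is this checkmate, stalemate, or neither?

Black to move; black king on h4.
In check: yes, from the white knight on f5.
King squares — g3: attacked by Nf1; h3: attacked by Pg2; g4: attacked by Qf3; g5: attacked by Kf4; h5: attacked by Qf3.
Legal moves for Black: none.
In check with no legal moves → checkmate.

checkmate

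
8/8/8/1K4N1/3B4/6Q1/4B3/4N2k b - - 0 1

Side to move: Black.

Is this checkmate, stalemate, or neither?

stalemate

Black to move; black king on h1.
In check: no.
King squares — g1: attacked by Qg3; g2: attacked by Ne1; h2: attacked by Qg3.
Legal moves for Black: none.
Not in check and no legal moves → stalemate.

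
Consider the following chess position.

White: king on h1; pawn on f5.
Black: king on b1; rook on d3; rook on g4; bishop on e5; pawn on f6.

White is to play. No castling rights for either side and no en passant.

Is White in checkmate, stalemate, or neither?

White to move; white king on h1.
In check: no.
King squares — g1: attacked by Rg4; g2: attacked by Rg4; h2: attacked by Be5.
Legal moves for White: none.
Not in check and no legal moves → stalemate.

stalemate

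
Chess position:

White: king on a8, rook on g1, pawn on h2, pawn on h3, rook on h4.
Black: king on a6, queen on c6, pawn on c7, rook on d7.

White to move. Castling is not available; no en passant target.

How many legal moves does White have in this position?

1

White to move; king on a8.
In check: yes, from the black queen on c6.
Legal moves: Kb8.
Count: 1.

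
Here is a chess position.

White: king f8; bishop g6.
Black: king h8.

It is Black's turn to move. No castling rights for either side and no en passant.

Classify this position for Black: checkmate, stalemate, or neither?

stalemate

Black to move; black king on h8.
In check: no.
King squares — g7: attacked by Kf8; h7: attacked by Bg6; g8: attacked by Kf8.
Legal moves for Black: none.
Not in check and no legal moves → stalemate.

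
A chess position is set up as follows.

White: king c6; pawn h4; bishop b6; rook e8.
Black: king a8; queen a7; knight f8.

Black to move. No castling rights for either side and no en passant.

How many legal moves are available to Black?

1

Black to move; king on a8.
In check: yes, from the white rook on e8.
Legal moves: Qb8.
Count: 1.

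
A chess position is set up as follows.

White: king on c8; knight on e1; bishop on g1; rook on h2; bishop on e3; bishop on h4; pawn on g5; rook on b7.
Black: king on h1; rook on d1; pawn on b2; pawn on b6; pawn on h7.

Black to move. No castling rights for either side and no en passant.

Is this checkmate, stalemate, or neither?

Black to move; black king on h1.
In check: yes, from the white rook on h2.
King squares — g1: attacked by Be3; g2: attacked by Ne1; h2: attacked by Bg1.
Legal moves for Black: none.
In check with no legal moves → checkmate.

checkmate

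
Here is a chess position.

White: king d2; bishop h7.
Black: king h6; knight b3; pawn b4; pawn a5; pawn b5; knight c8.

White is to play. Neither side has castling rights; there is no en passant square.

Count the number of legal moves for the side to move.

White to move; king on d2.
In check: yes, from the black knight on b3.
Legal moves: Ke3, Kd3, Ke2, Kc2, Ke1, Kd1.
Count: 6.

6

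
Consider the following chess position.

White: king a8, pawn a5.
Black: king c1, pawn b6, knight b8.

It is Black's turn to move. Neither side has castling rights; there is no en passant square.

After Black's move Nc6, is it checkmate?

no

After Nc6: white king on a8; in check: no.
White is not in check, so this cannot be checkmate.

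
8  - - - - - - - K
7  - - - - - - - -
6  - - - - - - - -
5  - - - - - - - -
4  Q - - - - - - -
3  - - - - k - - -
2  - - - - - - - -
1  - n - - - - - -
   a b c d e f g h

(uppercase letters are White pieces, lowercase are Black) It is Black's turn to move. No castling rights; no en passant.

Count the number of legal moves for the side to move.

Black to move; king on e3.
In check: no.
Legal moves: Kf3, Kd3, Kf2, Ke2, Kd2, Nc3, Na3, Nd2.
Count: 8.

8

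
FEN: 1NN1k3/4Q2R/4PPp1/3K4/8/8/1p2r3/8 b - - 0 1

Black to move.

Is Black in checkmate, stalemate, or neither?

checkmate

Black to move; black king on e8.
In check: yes, from the white queen on e7.
King squares — d7: attacked by Pe6; e7: attacked by Pf6; f7: attacked by Pe6; d8: attacked by Qe7; f8: attacked by Qe7.
Legal moves for Black: none.
In check with no legal moves → checkmate.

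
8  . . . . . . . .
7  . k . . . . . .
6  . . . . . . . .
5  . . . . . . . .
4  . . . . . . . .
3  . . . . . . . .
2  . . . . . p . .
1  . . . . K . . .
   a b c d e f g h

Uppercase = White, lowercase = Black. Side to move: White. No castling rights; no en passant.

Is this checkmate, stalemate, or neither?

White to move; white king on e1.
In check: yes, from the black pawn on f2.
Legal moves for White: Kxf2, Ke2, Kd2, Kf1, Kd1.
White is in check but has 5 legal moves → neither.

neither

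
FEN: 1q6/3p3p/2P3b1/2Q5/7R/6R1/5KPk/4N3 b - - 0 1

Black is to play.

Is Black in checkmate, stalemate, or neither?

Black to move; black king on h2.
In check: yes, from the white rook on h4.
King squares — g1: attacked by Kf2; h1: attacked by Rh4; g2: attacked by Ne1; g3: attacked by Kf2; h3: attacked by Pg2.
Legal moves for Black: none.
In check with no legal moves → checkmate.

checkmate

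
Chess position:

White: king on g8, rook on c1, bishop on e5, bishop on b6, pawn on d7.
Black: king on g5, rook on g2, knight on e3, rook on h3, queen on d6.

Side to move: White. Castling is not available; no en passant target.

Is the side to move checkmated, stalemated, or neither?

neither

White to move; white king on g8.
In check: no.
Legal moves for White include: Kg7, Kf7, Bd8+, Bc7, Ba7, Bc5, Ba5, Bbd4, Bxe3+, Bh8, Bg7, Bf6+, Bxd6, Bf4+, Bed4, Bg3, Bc3, Bh2, ... (list truncated; more exist).
White has legal moves and is not in check → neither.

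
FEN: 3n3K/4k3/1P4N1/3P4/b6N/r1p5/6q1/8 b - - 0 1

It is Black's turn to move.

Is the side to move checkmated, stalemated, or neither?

neither

Black to move; black king on e7.
In check: yes, from the white knight on g6.
Legal moves for Black: Ke8, Kf7, Kd7, Kf6, Kd6, Qxg6.
Black is in check but has 6 legal moves → neither.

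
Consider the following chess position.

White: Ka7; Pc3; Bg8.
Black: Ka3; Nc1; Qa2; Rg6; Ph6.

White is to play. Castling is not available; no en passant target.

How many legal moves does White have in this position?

White to move; king on a7.
In check: no.
Legal moves: Bh7, Bf7, Be6, Bd5, Bc4, Bb3, Bxa2, Kb8, Ka8, Kb7, c4.
Count: 11.

11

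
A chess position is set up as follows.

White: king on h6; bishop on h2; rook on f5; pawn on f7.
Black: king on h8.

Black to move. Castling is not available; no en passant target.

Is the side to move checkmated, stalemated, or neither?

Black to move; black king on h8.
In check: no.
King squares — g7: attacked by Kh6; h7: attacked by Kh6; g8: attacked by Pf7.
Legal moves for Black: none.
Not in check and no legal moves → stalemate.

stalemate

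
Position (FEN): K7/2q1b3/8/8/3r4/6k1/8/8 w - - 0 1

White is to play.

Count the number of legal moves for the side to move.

0

White to move; king on a8.
In check: no.
Legal moves: none.
Count: 0.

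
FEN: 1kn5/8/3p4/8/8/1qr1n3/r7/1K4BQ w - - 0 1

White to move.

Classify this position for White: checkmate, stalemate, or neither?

White to move; white king on b1.
In check: yes, from the black queen on b3.
King squares — a1: attacked by Ra2; c1: attacked by Rc3; a2: attacked by Qb3; b2: attacked by Ra2; c2: attacked by Ra2.
Legal moves for White: none.
In check with no legal moves → checkmate.

checkmate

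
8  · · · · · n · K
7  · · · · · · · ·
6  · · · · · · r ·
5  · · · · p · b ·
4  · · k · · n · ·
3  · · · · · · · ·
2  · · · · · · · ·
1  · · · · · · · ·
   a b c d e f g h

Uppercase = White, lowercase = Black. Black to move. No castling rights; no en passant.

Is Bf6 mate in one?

After Bf6: white king on h8; in check: yes, from the black bishop on f6.
King squares — g7: attacked by Bf6; h7: attacked by Nf8; g8: attacked by Rg6.
White has no legal moves → checkmate.

yes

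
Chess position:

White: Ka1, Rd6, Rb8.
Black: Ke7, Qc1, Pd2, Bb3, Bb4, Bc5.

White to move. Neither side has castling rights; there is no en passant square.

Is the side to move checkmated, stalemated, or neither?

White to move; white king on a1.
In check: yes, from the black queen on c1.
King squares — b1: attacked by Qc1; a2: attacked by Bb3; b2: attacked by Qc1.
Legal moves for White: none.
In check with no legal moves → checkmate.

checkmate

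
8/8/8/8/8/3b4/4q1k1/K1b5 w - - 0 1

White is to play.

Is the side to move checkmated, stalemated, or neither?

White to move; white king on a1.
In check: no.
King squares — b1: attacked by Bd3; a2: attacked by Qe2; b2: attacked by Bc1.
Legal moves for White: none.
Not in check and no legal moves → stalemate.

stalemate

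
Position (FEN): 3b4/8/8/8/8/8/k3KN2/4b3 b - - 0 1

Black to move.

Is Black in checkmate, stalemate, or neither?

neither

Black to move; black king on a2.
In check: no.
Legal moves for Black: Be7, Bc7, Bf6, Bb6, Bg5, Bda5, Bh4, Kb3, Ka3, Kb2, Kb1, Ka1, Bea5, Bb4, Bc3, Bxf2, Bd2.
Black has 17 legal moves and is not in check → neither.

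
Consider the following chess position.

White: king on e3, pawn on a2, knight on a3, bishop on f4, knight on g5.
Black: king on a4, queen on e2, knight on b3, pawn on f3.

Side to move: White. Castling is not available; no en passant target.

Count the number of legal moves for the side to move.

White to move; king on e3.
In check: yes, from the black queen on e2.
Legal moves: none.
Count: 0.

0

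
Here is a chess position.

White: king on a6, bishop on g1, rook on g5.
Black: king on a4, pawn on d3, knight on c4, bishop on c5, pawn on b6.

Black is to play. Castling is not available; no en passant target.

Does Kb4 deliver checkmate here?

After Kb4: white king on a6; in check: no.
White is not in check, so this cannot be checkmate.

no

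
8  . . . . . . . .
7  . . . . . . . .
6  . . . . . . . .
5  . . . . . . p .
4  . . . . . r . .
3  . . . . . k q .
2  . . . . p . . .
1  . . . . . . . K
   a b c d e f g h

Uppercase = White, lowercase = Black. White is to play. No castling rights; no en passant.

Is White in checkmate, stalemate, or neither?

stalemate

White to move; white king on h1.
In check: no.
King squares — g1: attacked by Qg3; g2: attacked by Kf3; h2: attacked by Qg3.
Legal moves for White: none.
Not in check and no legal moves → stalemate.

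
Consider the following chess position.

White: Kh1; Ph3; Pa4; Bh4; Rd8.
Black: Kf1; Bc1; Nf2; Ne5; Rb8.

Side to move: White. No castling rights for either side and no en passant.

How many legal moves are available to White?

White to move; king on h1.
In check: yes, from the black knight on f2.
Legal moves: Kh2, Bxf2.
Count: 2.

2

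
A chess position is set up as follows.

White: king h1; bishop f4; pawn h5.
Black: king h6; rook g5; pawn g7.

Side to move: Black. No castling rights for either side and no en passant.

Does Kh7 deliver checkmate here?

After Kh7: white king on h1; in check: no.
White is not in check, so this cannot be checkmate.

no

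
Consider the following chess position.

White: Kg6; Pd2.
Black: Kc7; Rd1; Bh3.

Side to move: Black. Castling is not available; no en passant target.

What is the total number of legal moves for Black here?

23

Black to move; king on c7.
In check: no.
Legal moves: Kd8, Kc8, Kb8, Kd7, Kb7, Kd6, Kc6, Kb6, Bc8, Bd7, Be6, Bf5+, Bg4, Bg2, Bf1, Rxd2, Rh1, Rg1+, Rf1, Re1, Rc1, Rb1, Ra1.
Count: 23.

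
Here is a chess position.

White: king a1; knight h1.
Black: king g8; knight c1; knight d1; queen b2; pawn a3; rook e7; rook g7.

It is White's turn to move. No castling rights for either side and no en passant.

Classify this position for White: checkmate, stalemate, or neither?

checkmate

White to move; white king on a1.
In check: yes, from the black queen on b2.
King squares — b1: attacked by Qb2; a2: attacked by Nc1; b2: attacked by Nd1.
Legal moves for White: none.
In check with no legal moves → checkmate.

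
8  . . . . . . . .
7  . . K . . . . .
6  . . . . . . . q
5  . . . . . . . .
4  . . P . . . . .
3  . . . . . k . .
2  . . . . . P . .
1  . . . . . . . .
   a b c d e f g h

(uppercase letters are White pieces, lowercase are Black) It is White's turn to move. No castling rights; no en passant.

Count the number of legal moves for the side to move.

White to move; king on c7.
In check: no.
Legal moves: Kd8, Kc8, Kb8, Kd7, Kb7, c5.
Count: 6.

6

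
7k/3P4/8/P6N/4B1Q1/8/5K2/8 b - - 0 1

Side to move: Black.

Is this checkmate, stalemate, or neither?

stalemate

Black to move; black king on h8.
In check: no.
King squares — g7: attacked by Qg4; h7: attacked by Be4; g8: attacked by Qg4.
Legal moves for Black: none.
Not in check and no legal moves → stalemate.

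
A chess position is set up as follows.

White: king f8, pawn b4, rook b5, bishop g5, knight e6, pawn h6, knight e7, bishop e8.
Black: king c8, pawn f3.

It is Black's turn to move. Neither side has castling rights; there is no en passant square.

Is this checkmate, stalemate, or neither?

Black to move; black king on c8.
In check: yes, from the white knight on e7.
King squares — b7: attacked by Rb5; c7: attacked by Ne6; d7: attacked by Be8; b8: attacked by Rb5; d8: attacked by Ne6.
Legal moves for Black: none.
In check with no legal moves → checkmate.

checkmate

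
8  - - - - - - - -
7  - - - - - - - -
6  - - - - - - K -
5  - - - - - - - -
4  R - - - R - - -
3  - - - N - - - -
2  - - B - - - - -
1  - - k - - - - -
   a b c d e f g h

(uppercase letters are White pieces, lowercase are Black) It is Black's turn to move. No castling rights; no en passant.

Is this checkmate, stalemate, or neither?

Black to move; black king on c1.
In check: yes, from the white knight on d3.
King squares — b1: attacked by Bc2; d1: attacked by Bc2; b2: attacked by Nd3; c2: available; d2: available.
Legal moves for Black: Kd2, Kxc2.
Black is in check but has 2 legal moves → neither.

neither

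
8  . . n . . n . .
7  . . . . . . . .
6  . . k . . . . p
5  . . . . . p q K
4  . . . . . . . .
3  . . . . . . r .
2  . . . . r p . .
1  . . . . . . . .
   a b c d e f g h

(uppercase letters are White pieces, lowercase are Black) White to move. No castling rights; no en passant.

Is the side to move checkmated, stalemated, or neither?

White to move; white king on h5.
In check: yes, from the black queen on g5.
King squares — g4: attacked by Rg3; h4: attacked by Qg5; g5: attacked by Rg3; g6: attacked by Qg5; h6: attacked by Qg5.
Legal moves for White: none.
In check with no legal moves → checkmate.

checkmate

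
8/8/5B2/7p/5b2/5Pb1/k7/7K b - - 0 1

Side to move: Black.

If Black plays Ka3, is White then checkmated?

After Ka3: white king on h1; in check: no.
White is not in check, so this cannot be checkmate.

no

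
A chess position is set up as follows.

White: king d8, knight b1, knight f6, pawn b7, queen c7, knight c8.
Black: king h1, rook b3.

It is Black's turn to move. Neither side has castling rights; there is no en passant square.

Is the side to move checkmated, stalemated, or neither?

Black to move; black king on h1.
In check: no.
Legal moves for Black: Rxb7, Rb6, Rb5, Rb4, Rh3, Rg3, Rf3, Re3, Rd3+, Rc3, Ra3, Rb2, Rxb1, Kg2, Kg1.
Black has 15 legal moves and is not in check → neither.

neither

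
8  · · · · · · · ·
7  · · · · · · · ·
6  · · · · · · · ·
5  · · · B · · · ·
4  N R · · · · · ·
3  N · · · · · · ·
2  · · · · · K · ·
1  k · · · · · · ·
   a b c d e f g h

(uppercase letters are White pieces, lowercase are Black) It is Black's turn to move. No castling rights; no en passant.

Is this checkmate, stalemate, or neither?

Black to move; black king on a1.
In check: no.
King squares — b1: attacked by Na3; a2: attacked by Bd5; b2: attacked by Na4.
Legal moves for Black: none.
Not in check and no legal moves → stalemate.

stalemate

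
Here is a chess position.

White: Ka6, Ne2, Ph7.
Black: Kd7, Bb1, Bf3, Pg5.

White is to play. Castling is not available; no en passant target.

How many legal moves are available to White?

14

White to move; king on a6.
In check: no.
Legal moves: Ka7, Kb6, Kb5, Ka5, Nf4, Nd4, Ng3, Nc3, Ng1, Nc1, h8=Q, h8=R, h8=B, h8=N.
Count: 14.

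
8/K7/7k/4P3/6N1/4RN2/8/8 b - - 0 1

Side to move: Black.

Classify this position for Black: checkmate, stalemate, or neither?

Black to move; black king on h6.
In check: yes, from the white knight on g4.
Legal moves for Black: Kh7, Kg7, Kg6, Kh5.
Black is in check but has 4 legal moves → neither.

neither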